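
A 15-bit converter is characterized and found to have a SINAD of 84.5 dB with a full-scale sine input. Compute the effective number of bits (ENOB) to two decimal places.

13.74 bits

ENOB = (SINAD − 1.76) / 6.02 = (84.5 − 1.76)/6.02 = 13.744.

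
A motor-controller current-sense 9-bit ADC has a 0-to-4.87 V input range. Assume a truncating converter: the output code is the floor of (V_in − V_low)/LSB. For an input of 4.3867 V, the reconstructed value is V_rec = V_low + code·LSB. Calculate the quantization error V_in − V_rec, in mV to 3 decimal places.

LSB = 4.87/2^9 = 9.512 mV.
(V_in − V_low)/LSB = (4.3867 − 0)/0.00951172 = 461.1890 → code 461 (floor).
Reconstructed: 4.3849023 V.
Error = 4.3867 − 4.3849023 = 0.00179766 V = 1.798 mV.

1.798 mV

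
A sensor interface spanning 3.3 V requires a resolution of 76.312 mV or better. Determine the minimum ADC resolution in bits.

6 bits

Number of steps required ≥ 3.3 V / 76.312 mV = 43.24.
Need 2^N ≥ 43.24; 2^5 = 32, 2^6 = 64.
Minimum N = 6.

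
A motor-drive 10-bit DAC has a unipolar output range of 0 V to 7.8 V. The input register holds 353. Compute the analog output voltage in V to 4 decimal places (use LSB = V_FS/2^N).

LSB = 7.8 V / 2^10 = 7.617 mV.
V_out = 0 + 353 × 0.00761719 V = 2.68887 V.

2.6889 V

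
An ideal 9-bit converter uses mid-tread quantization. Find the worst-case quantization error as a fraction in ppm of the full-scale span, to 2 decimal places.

976.56 ppm

Rounding → worst-case error = ½ LSB = V_FS/2^10, so 1e+06/1024 = 976.562 ppm of full scale.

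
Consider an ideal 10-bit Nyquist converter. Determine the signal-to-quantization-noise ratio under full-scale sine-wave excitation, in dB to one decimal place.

62.0 dB

SNR ≈ 6.02·N + 1.76 dB = 6.02·10 + 1.76 = 61.96 dB.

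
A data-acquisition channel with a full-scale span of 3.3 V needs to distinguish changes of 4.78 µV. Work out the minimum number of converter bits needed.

20 bits

Number of steps required ≥ 3.3 V / 4.78 µV = 690376.57.
Need 2^N ≥ 690376.57; 2^19 = 524288, 2^20 = 1048576.
Minimum N = 20.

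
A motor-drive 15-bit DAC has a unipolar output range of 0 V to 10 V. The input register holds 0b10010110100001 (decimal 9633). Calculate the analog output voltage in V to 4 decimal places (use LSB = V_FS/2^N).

LSB = 10 V / 2^15 = 305.18 µV.
Code 0b10010110100001 = 9633 decimal.
V_out = 0 + 9633 × 0.000305176 V = 2.93976 V.

2.9398 V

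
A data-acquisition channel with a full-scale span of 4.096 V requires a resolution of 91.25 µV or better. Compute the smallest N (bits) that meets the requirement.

Number of steps required ≥ 4.096 V / 91.25 µV = 44887.67.
Need 2^N ≥ 44887.67; 2^15 = 32768, 2^16 = 65536.
Minimum N = 16.

16 bits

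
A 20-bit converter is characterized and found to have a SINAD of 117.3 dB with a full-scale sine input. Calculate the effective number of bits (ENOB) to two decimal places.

19.19 bits

ENOB = (SINAD − 1.76) / 6.02 = (117.3 − 1.76)/6.02 = 19.193.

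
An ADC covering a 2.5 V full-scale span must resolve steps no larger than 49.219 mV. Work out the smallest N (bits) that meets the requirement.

Number of steps required ≥ 2.5 V / 49.219 mV = 50.79.
Need 2^N ≥ 50.79; 2^5 = 32, 2^6 = 64.
Minimum N = 6.

6 bits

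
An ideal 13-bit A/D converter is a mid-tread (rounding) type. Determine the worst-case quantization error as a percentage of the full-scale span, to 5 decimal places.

0.00610 %

Rounding → worst-case error = ½ LSB = V_FS/2^14, so 100/16384 = 0.00610352 % of full scale.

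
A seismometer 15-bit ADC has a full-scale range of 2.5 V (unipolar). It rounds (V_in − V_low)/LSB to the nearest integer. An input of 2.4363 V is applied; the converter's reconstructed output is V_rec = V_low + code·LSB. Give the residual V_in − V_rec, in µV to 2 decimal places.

LSB = 2.5/2^15 = 76.29 µV.
(2.4363 − 0)/7.62939e-05 = 31933.0714; round gives code 31933.
Code 31933 maps back to 0 + 31933×7.62939e-05 V = 2.4362946 V.
Difference: 5.44434e-06 V → 5.44 µV.

5.44 µV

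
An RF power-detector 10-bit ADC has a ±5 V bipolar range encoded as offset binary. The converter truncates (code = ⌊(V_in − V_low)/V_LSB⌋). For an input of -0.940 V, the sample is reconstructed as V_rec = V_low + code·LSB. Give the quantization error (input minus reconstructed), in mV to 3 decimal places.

7.266 mV

Step size: 10 V ÷ 2^10 = 9.766 mV.
(V_in − V_low)/LSB = (-0.940 − (−5))/0.00976562 = 415.7440 → code 415 (floor).
V_rec = (−5) + 415·0.00976562 = -0.94726562 V.
Error = -0.940 − (−0.94726562) = 0.00726563 V = 7.266 mV.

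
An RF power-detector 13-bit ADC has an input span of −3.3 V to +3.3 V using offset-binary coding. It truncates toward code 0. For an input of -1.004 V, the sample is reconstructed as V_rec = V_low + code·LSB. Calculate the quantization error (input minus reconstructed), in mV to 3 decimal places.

0.663 mV

LSB = 6.6/2^13 = 0.806 mV.
Scaled input = 2849.8230 LSBs, so code = 2849.
V_rec = (−3.3) + 2849·0.000805664 = -1.0046631 V.
Error = -1.004 − (−1.0046631) = 0.000663086 V = 0.663 mV.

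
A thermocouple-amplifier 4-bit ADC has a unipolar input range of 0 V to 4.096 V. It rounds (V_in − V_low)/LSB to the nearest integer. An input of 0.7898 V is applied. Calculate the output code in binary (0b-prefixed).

code 0b11 (decimal 3)

Full-scale span = 4.096 V; LSB = 4.096/2^4 = 256.000 mV.
Input sits at 3.085 steps above V_low.
So the output code is 3.
In binary (0b-prefixed): 0b11.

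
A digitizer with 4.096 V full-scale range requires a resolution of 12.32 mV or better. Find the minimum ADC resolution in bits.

9 bits

Number of steps required ≥ 4.096 V / 12.32 mV = 332.47.
Need 2^N ≥ 332.47; 2^8 = 256, 2^9 = 512.
Minimum N = 9.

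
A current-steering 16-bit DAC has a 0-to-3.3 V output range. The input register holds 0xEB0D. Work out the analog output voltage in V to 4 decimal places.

LSB = 3.3 V / 2^16 = 50.35 µV.
Code 0xEB0D = 60173 decimal.
V_out = 0 + 60173 × 5.0354e-05 V = 3.02995 V.

3.0300 V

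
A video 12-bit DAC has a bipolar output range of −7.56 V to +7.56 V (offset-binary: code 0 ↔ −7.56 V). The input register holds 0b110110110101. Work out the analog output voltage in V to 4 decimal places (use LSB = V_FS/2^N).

5.3931 V

LSB = 15.12 V / 2^12 = 3.691 mV.
Code 0b110110110101 = 3509 decimal.
V_out = (−7.56) + 3509 × 0.00369141 V = 5.39314 V.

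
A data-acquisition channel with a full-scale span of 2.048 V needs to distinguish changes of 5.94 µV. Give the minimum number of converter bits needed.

Number of steps required ≥ 2.048 V / 5.94 µV = 344781.14.
Need 2^N ≥ 344781.14; 2^18 = 262144, 2^19 = 524288.
Minimum N = 19.

19 bits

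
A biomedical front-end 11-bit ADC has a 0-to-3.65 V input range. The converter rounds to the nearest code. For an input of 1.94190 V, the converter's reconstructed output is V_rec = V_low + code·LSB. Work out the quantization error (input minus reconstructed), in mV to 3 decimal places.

-0.727 mV

One LSB is 3.65 V / 2048 = 1.782 mV.
(1.94190 − 0)/0.00178223 = 1089.5921; round gives code 1090.
V_rec = 0 + 1090·0.00178223 = 1.942627 V.
V_in − V_rec = -0.000726953 V = -0.727 mV.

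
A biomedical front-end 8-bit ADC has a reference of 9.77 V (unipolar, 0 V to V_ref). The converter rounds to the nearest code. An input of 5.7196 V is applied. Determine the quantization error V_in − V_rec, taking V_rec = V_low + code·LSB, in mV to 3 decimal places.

-5.009 mV

One LSB is 9.77 V / 256 = 38.164 mV.
(5.7196 − 0)/0.0381641 = 149.8687; round gives code 150.
Code 150 maps back to 0 + 150×0.0381641 V = 5.7246094 V.
Difference: -0.00500937 V → -5.009 mV.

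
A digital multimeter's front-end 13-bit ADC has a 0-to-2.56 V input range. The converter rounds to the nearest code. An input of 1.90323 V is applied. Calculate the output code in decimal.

With 8192 levels over 2.56 V, one step is 312.50 µV.
Input sits at 6090.336 steps above V_low.
round(6090.336) = 6090.

code 6090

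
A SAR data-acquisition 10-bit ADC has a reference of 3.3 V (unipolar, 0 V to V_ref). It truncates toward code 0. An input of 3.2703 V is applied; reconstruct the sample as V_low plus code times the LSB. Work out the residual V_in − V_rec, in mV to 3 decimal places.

2.527 mV

LSB = 3.3/2^10 = 3.223 mV.
Scaled input = 1014.7840 LSBs, so code = 1014.
Reconstructed: 3.2677734 V.
Difference: 0.00252656 V → 2.527 mV.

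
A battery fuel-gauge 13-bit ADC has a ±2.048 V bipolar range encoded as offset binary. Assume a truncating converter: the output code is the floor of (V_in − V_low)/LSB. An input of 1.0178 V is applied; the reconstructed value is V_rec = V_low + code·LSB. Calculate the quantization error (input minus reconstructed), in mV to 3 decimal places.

0.300 mV

LSB = 4.096/2^13 = 0.500 mV.
(V_in − V_low)/LSB = (1.0178 − (−2.048))/0.0005 = 6131.6000 → code 6131 (floor).
Reconstructed: 1.0175 V.
Error = 1.0178 − 1.0175 = 0.0003 V = 0.300 mV.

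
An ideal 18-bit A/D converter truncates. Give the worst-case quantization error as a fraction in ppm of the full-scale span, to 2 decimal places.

Truncating → worst-case error = 1 LSB = V_FS/2^18, so 1e+06/262144 = 3.8147 ppm of full scale.

3.81 ppm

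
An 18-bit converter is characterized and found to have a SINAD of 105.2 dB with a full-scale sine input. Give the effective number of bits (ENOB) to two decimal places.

17.18 bits

ENOB = (SINAD − 1.76) / 6.02 = (105.2 − 1.76)/6.02 = 17.183.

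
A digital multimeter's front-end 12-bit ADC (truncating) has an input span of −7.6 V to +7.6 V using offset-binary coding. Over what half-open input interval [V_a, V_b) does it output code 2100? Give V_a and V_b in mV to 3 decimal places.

LSB = 15.2/2^12 = 3.711 mV.
V_a = V_low + 2100·LSB = 0.192969 V; V_b = V_low + 2101·LSB = 0.19668 V.

[192.969 mV, 196.680 mV)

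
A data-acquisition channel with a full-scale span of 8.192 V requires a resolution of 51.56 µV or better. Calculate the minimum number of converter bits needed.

Number of steps required ≥ 8.192 V / 51.56 µV = 158882.85.
Need 2^N ≥ 158882.85; 2^17 = 131072, 2^18 = 262144.
Minimum N = 18.

18 bits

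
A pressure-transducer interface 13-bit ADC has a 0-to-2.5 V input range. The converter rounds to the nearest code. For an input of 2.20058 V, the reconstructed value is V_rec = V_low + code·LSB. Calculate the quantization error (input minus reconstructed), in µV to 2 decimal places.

LSB = 2.5/2^13 = 305.18 µV.
(V_in − V_low)/LSB = (2.20058 − 0)/0.000305176 = 7210.8605 → code 7211 (round).
Reconstructed: 2.2006226 V.
Difference: -4.25586e-05 V → -42.56 µV.

-42.56 µV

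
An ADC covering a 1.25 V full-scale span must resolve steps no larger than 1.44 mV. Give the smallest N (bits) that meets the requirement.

Number of steps required ≥ 1.25 V / 1.44 mV = 868.06.
Need 2^N ≥ 868.06; 2^9 = 512, 2^10 = 1024.
Minimum N = 10.

10 bits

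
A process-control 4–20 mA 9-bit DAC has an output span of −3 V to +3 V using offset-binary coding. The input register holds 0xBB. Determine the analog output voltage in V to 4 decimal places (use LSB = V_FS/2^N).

LSB = 6 V / 2^9 = 11.719 mV.
Code 0xBB = 187 decimal.
V_out = (−3) + 187 × 0.0117188 V = -0.808594 V.

-0.8086 V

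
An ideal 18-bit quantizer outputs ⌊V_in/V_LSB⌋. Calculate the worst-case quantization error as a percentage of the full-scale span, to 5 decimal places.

Truncating → worst-case error = 1 LSB = V_FS/2^18, so 100/262144 = 0.00038147 % of full scale.

0.00038 %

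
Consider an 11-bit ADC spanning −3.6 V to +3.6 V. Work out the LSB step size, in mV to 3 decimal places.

Full-scale span = 7.2 V.
LSB = 7.2 / 2^11 = 7.2 / 2048 = 0.00351563 V = 3.516 mV.

3.516 mV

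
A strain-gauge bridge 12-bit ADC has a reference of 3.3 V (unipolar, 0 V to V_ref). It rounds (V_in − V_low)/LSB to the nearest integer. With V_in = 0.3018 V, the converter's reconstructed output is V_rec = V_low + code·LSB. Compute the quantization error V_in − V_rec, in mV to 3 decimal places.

LSB = 3.3/2^12 = 0.806 mV.
(V_in − V_low)/LSB = (0.3018 − 0)/0.000805664 = 374.5978 → code 375 (round).
Reconstructed: 0.30212402 V.
V_in − V_rec = -0.000324023 V = -0.324 mV.

-0.324 mV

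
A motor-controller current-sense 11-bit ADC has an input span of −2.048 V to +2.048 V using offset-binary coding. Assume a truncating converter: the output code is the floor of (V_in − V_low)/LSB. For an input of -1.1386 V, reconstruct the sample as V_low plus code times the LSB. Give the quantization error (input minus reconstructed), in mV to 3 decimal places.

1.400 mV

Step size: 4.096 V ÷ 2^11 = 2.000 mV.
(V_in − V_low)/LSB = (-1.1386 − (−2.048))/0.002 = 454.7000 → code 454 (floor).
Reconstructed: -1.14 V.
V_in − V_rec = 0.0014 V = 1.400 mV.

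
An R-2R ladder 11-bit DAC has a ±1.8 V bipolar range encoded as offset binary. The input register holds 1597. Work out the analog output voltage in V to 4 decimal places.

1.0072 V

LSB = 3.6 V / 2^11 = 1.758 mV.
V_out = (−1.8) + 1597 × 0.00175781 V = 1.00723 V.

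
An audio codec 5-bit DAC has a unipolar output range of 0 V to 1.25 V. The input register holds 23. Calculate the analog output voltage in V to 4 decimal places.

0.8984 V

LSB = 1.25 V / 2^5 = 39.062 mV.
V_out = 0 + 23 × 0.0390625 V = 0.898438 V.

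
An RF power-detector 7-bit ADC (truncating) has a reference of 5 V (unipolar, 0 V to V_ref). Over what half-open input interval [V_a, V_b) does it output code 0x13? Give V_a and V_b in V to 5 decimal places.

[0.74219 V, 0.78125 V)

LSB = 5/2^7 = 39.062 mV.
Code 0x13 = 19 decimal.
V_a = V_low + 19·LSB = 0.742188 V; V_b = V_low + 20·LSB = 0.78125 V.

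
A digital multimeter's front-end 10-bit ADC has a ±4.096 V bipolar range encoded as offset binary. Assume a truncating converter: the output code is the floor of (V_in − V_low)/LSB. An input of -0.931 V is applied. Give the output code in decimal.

With 1024 levels over 8.192 V, one step is 8.000 mV.
(V_in − V_low)/LSB = (-0.931 − (−4.096)) / 0.008 = 395.625.
⌊·⌋(395.625) = 395.

code 395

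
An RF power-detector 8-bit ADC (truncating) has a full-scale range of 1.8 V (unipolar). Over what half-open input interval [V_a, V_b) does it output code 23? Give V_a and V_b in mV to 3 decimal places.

[161.719 mV, 168.750 mV)

LSB = 1.8/2^8 = 7.031 mV.
V_a = V_low + 23·LSB = 0.161719 V; V_b = V_low + 24·LSB = 0.16875 V.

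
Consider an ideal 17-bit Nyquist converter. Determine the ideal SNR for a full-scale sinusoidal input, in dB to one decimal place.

SNR ≈ 6.02·N + 1.76 dB = 6.02·17 + 1.76 = 104.10 dB.

104.1 dB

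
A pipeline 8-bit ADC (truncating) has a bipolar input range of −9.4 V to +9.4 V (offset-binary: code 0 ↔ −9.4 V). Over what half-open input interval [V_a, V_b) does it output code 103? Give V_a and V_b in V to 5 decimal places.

[-1.83594 V, -1.76250 V)

LSB = 18.8/2^8 = 73.438 mV.
V_a = V_low + 103·LSB = -1.83594 V; V_b = V_low + 104·LSB = -1.7625 V.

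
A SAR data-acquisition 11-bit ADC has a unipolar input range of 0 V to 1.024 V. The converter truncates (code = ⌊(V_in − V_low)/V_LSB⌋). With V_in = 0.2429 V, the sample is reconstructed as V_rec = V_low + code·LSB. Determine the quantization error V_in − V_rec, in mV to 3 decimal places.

0.400 mV

Step size: 1.024 V ÷ 2^11 = 0.500 mV.
(V_in − V_low)/LSB = (0.2429 − 0)/0.0005 = 485.8000 → code 485 (floor).
Code 485 maps back to 0 + 485×0.0005 V = 0.2425 V.
V_in − V_rec = 0.0004 V = 0.400 mV.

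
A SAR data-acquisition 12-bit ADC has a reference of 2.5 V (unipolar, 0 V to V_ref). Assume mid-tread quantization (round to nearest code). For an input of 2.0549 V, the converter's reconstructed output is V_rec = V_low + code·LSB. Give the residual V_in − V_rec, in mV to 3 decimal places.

Step size: 2.5 V ÷ 2^12 = 0.610 mV.
(2.0549 − 0)/0.000610352 = 3366.7482; round gives code 3367.
V_rec = 0 + 3367·0.000610352 = 2.0550537 V.
Error = 2.0549 − 2.0550537 = -0.000153711 V = -0.154 mV.

-0.154 mV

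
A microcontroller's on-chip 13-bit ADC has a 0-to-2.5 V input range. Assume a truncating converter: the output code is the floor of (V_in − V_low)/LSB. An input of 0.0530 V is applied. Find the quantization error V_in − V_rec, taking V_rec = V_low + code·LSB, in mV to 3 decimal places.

0.205 mV

LSB = 2.5/2^13 = 305.18 µV.
Scaled input = 173.6704 LSBs, so code = 173.
V_rec = 0 + 173·0.000305176 = 0.05279541 V.
Difference: 0.00020459 V → 0.205 mV.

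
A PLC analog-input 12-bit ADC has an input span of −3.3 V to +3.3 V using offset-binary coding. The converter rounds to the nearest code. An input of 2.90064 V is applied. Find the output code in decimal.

code 3848

Full-scale span = 6.6 V; LSB = 6.6/2^12 = 1.611 mV.
Input sits at 3848.155 steps above V_low.
round(3848.155) = 3848.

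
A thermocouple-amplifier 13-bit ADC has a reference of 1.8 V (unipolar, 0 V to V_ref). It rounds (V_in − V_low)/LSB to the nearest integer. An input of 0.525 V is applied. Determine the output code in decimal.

LSB = 1.8 V / 8192 = 219.73 µV.
Input sits at 2389.333 steps above V_low.
So the output code is 2389.

code 2389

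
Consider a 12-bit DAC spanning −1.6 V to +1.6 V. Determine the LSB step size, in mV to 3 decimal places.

0.781 mV

Full-scale span = 3.2 V.
LSB = 3.2 / 2^12 = 3.2 / 4096 = 0.00078125 V = 0.781 mV.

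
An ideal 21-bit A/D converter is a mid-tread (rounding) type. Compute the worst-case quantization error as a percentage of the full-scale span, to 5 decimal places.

Rounding → worst-case error = ½ LSB = V_FS/2^22, so 100/4194304 = 2.38419e-05 % of full scale.

0.00002 %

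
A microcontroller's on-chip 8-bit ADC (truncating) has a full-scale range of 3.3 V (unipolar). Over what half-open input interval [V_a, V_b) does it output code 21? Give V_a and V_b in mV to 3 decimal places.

[270.703 mV, 283.594 mV)

LSB = 3.3/2^8 = 12.891 mV.
V_a = V_low + 21·LSB = 0.270703 V; V_b = V_low + 22·LSB = 0.283594 V.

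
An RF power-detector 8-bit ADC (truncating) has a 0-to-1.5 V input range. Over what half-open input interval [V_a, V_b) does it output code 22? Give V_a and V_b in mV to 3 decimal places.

LSB = 1.5/2^8 = 5.859 mV.
V_a = V_low + 22·LSB = 0.128906 V; V_b = V_low + 23·LSB = 0.134766 V.

[128.906 mV, 134.766 mV)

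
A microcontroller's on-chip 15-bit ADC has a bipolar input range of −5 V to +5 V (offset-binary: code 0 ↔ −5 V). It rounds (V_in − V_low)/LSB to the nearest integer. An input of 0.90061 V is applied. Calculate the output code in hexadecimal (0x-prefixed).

code 0x4B87 (decimal 19335)

LSB = 10 V / 32768 = 305.18 µV.
(V_in − V_low)/LSB = (0.90061 − (−5)) / 0.000305176 = 19335.119.
round(19335.119) = 19335.
In hexadecimal (0x-prefixed): 0x4B87.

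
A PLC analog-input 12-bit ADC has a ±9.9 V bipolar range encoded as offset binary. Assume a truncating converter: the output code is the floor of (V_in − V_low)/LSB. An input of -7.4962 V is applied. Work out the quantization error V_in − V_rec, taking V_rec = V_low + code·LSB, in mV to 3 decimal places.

One LSB is 19.8 V / 4096 = 4.834 mV.
Scaled input = 497.2709 LSBs, so code = 497.
Reconstructed: -7.4975098 V.
V_in − V_rec = 0.00130977 V = 1.310 mV.

1.310 mV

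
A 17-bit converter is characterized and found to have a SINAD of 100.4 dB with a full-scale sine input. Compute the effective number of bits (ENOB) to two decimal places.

16.39 bits

ENOB = (SINAD − 1.76) / 6.02 = (100.4 − 1.76)/6.02 = 16.385.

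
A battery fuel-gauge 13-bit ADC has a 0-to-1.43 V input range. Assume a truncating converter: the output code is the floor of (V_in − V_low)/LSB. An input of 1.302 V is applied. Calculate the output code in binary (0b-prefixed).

code 0b1110100100010 (decimal 7458)

Full-scale span = 1.43 V; LSB = 1.43/2^13 = 174.56 µV.
(1.302 − 0) / 0.000174561 = 7458.730 LSBs.
Floor → code 7458.
In binary (0b-prefixed): 0b1110100100010.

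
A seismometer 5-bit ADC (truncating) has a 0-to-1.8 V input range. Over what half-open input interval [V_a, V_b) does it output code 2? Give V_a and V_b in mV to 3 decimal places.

LSB = 1.8/2^5 = 56.250 mV.
V_a = V_low + 2·LSB = 0.1125 V; V_b = V_low + 3·LSB = 0.16875 V.

[112.500 mV, 168.750 mV)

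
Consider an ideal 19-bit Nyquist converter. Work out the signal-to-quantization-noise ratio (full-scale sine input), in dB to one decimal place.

116.1 dB

SNR ≈ 6.02·N + 1.76 dB = 6.02·19 + 1.76 = 116.14 dB.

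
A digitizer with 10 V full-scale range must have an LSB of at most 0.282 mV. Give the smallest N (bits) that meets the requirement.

16 bits

Number of steps required ≥ 10 V / 0.282 mV = 35460.99.
Need 2^N ≥ 35460.99; 2^15 = 32768, 2^16 = 65536.
Minimum N = 16.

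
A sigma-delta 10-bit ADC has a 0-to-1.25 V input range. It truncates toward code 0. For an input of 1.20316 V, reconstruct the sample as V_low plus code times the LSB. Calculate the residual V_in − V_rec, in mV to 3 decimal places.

0.767 mV

Step size: 1.25 V ÷ 2^10 = 1.221 mV.
(1.20316 − 0)/0.0012207 = 985.6287; ⌊·⌋ gives code 985.
V_rec = 0 + 985·0.0012207 = 1.2023926 V.
Difference: 0.000767422 V → 0.767 mV.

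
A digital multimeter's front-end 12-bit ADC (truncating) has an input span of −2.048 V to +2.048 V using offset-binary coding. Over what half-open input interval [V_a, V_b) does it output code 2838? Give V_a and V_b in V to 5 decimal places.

[0.79000 V, 0.79100 V)

LSB = 4.096/2^12 = 1.000 mV.
V_a = V_low + 2838·LSB = 0.79 V; V_b = V_low + 2839·LSB = 0.791 V.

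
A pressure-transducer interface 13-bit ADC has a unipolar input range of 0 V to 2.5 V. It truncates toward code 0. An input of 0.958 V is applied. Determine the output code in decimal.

code 3139

With 8192 levels over 2.5 V, one step is 305.18 µV.
(0.958 − 0) / 0.000305176 = 3139.174 LSBs.
So the output code is 3139.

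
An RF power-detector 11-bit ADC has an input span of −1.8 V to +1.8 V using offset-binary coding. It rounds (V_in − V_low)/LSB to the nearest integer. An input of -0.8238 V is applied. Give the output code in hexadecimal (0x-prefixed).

LSB = 3.6 V / 2048 = 1.758 mV.
(V_in − V_low)/LSB = (-0.8238 − (−1.8)) / 0.00175781 = 555.349.
Round → code 555.
In hexadecimal (0x-prefixed): 0x22B.

code 0x22B (decimal 555)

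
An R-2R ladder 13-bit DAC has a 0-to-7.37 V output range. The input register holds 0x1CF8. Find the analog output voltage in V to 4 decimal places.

6.6719 V

LSB = 7.37 V / 2^13 = 0.900 mV.
Code 0x1CF8 = 7416 decimal.
V_out = 0 + 7416 × 0.000899658 V = 6.67187 V.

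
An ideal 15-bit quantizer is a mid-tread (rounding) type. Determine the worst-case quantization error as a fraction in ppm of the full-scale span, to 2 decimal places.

15.26 ppm

Rounding → worst-case error = ½ LSB = V_FS/2^16, so 1e+06/65536 = 15.2588 ppm of full scale.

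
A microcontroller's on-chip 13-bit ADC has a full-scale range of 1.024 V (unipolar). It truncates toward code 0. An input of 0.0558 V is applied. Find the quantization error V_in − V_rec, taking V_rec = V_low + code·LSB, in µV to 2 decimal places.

Step size: 1.024 V ÷ 2^13 = 125.00 µV.
(V_in − V_low)/LSB = (0.0558 − 0)/0.000125 = 446.4000 → code 446 (floor).
V_rec = 0 + 446·0.000125 = 0.05575 V.
Difference: 5e-05 V → 50.00 µV.

50.00 µV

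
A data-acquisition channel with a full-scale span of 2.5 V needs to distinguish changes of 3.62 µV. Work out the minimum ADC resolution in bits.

Number of steps required ≥ 2.5 V / 3.62 µV = 690607.73.
Need 2^N ≥ 690607.73; 2^19 = 524288, 2^20 = 1048576.
Minimum N = 20.

20 bits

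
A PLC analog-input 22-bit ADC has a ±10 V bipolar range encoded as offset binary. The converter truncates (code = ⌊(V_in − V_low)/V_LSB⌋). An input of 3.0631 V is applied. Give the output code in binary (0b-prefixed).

Full-scale span = 20 V; LSB = 20/2^22 = 4.77 µV.
(V_in − V_low)/LSB = (3.0631 − (−10)) / 4.76837e-06 = 2739530.629.
⌊·⌋(2739530.629) = 2739530.
In binary (0b-prefixed): 0b1010011100110101001010.

code 0b1010011100110101001010 (decimal 2739530)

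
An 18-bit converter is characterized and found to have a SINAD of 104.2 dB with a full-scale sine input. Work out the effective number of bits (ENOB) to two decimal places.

ENOB = (SINAD − 1.76) / 6.02 = (104.2 − 1.76)/6.02 = 17.017.

17.02 bits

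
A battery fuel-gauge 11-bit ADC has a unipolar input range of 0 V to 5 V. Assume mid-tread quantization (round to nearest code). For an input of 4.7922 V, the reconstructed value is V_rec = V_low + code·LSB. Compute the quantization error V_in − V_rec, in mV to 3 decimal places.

-0.280 mV

LSB = 5/2^11 = 2.441 mV.
Scaled input = 1962.8851 LSBs, so code = 1963.
Reconstructed: 4.7924805 V.
V_in − V_rec = -0.000280469 V = -0.280 mV.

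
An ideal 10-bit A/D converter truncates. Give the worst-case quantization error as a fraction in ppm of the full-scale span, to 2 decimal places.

976.56 ppm

Truncating → worst-case error = 1 LSB = V_FS/2^10, so 1e+06/1024 = 976.562 ppm of full scale.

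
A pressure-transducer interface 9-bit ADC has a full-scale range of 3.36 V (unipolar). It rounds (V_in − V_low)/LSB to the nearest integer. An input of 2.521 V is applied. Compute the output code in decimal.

LSB = 3.36 V / 512 = 6.562 mV.
Input sits at 384.152 steps above V_low.
round(384.152) = 384.

code 384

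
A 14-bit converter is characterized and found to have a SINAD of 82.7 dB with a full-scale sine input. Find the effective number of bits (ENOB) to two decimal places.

ENOB = (SINAD − 1.76) / 6.02 = (82.7 − 1.76)/6.02 = 13.445.

13.45 bits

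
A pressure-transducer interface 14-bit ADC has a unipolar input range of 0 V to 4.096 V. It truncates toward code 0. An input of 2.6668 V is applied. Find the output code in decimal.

LSB = 4.096 V / 16384 = 250.00 µV.
Input sits at 10667.200 steps above V_low.
Floor → code 10667.

code 10667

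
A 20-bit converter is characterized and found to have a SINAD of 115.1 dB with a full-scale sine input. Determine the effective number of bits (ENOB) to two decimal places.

ENOB = (SINAD − 1.76) / 6.02 = (115.1 − 1.76)/6.02 = 18.827.

18.83 bits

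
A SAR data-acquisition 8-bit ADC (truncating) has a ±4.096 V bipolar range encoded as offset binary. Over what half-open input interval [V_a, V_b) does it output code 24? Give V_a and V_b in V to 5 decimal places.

[-3.32800 V, -3.29600 V)

LSB = 8.192/2^8 = 32.000 mV.
V_a = V_low + 24·LSB = -3.328 V; V_b = V_low + 25·LSB = -3.296 V.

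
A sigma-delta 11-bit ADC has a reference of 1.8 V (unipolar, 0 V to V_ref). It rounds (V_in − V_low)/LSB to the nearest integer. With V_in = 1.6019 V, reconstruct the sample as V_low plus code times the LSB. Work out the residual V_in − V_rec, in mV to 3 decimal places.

Step size: 1.8 V ÷ 2^11 = 0.879 mV.
(V_in − V_low)/LSB = (1.6019 − 0)/0.000878906 = 1822.6062 → code 1823 (round).
Code 1823 maps back to 0 + 1823×0.000878906 V = 1.6022461 V.
Error = 1.6019 − 1.6022461 = -0.000346094 V = -0.346 mV.

-0.346 mV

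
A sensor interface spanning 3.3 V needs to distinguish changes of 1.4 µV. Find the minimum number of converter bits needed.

22 bits

Number of steps required ≥ 3.3 V / 1.4 µV = 2357142.86.
Need 2^N ≥ 2357142.86; 2^21 = 2097152, 2^22 = 4194304.
Minimum N = 22.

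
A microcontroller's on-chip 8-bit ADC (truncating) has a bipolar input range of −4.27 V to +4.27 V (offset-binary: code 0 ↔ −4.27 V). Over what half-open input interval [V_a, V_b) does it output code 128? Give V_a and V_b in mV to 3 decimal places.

LSB = 8.54/2^8 = 33.359 mV.
V_a = V_low + 128·LSB = 0 V; V_b = V_low + 129·LSB = 0.0333594 V.

[0.000 mV, 33.359 mV)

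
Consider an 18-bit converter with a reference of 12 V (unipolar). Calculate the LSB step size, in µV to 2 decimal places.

45.78 µV

Full-scale span = 12 V.
LSB = 12 / 2^18 = 12 / 262144 = 4.57764e-05 V = 45.78 µV.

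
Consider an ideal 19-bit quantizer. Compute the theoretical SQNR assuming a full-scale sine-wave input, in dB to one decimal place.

SNR ≈ 6.02·N + 1.76 dB = 6.02·19 + 1.76 = 116.14 dB.

116.1 dB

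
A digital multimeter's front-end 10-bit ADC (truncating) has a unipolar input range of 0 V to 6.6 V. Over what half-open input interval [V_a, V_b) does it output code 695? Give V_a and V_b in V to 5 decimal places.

LSB = 6.6/2^10 = 6.445 mV.
V_a = V_low + 695·LSB = 4.47949 V; V_b = V_low + 696·LSB = 4.48594 V.

[4.47949 V, 4.48594 V)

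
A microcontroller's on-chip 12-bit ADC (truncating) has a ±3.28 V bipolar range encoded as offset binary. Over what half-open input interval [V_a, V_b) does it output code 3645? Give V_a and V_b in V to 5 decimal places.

[2.55770 V, 2.55930 V)

LSB = 6.56/2^12 = 1.602 mV.
V_a = V_low + 3645·LSB = 2.5577 V; V_b = V_low + 3646·LSB = 2.5593 V.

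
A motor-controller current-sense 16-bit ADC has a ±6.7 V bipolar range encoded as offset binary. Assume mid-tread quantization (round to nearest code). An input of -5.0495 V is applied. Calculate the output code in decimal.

code 8072

LSB = 13.4 V / 65536 = 204.47 µV.
Input sits at 8072.177 steps above V_low.
round(8072.177) = 8072.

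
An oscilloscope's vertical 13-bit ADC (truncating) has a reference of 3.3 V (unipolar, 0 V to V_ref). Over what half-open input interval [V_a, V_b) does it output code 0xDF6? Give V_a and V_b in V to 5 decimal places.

[1.43972 V, 1.44012 V)

LSB = 3.3/2^13 = 402.83 µV.
Code 0xDF6 = 3574 decimal.
V_a = V_low + 3574·LSB = 1.43972 V; V_b = V_low + 3575·LSB = 1.44012 V.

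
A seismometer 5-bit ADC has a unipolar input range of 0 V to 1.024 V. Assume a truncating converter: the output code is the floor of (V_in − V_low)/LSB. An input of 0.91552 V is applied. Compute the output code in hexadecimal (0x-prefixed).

Full-scale span = 1.024 V; LSB = 1.024/2^5 = 32.000 mV.
(V_in − V_low)/LSB = (0.91552 − 0) / 0.032 = 28.610.
So the output code is 28.
In hexadecimal (0x-prefixed): 0x1C.

code 0x1C (decimal 28)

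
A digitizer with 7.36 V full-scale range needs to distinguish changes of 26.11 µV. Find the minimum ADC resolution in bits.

Number of steps required ≥ 7.36 V / 26.11 µV = 281884.34.
Need 2^N ≥ 281884.34; 2^18 = 262144, 2^19 = 524288.
Minimum N = 19.

19 bits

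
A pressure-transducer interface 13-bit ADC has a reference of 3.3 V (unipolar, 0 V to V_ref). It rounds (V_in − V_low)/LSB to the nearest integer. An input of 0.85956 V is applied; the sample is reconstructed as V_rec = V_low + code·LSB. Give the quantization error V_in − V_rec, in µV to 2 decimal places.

LSB = 3.3/2^13 = 402.83 µV.
(V_in − V_low)/LSB = (0.85956 − 0)/0.000402832 = 2133.7926 → code 2134 (round).
V_rec = 0 + 2134·0.000402832 = 0.85964355 V.
Error = 0.85956 − 0.85964355 = -8.35547e-05 V = -83.55 µV.

-83.55 µV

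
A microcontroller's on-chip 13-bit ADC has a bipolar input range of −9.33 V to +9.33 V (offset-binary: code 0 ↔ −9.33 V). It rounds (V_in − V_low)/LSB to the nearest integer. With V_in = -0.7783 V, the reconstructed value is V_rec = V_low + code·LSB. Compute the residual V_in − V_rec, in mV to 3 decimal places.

0.719 mV

Step size: 18.66 V ÷ 2^13 = 2.278 mV.
(-0.7783 − (−9.33))/0.00227783 = 3754.3155; round gives code 3754.
Reconstructed: -0.77901855 V.
Difference: 0.000718555 V → 0.719 mV.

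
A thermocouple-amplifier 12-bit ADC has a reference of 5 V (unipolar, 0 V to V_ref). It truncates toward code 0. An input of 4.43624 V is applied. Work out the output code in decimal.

code 3634

LSB = 5 V / 4096 = 1.221 mV.
(4.43624 − 0) / 0.0012207 = 3634.168 LSBs.
Floor → code 3634.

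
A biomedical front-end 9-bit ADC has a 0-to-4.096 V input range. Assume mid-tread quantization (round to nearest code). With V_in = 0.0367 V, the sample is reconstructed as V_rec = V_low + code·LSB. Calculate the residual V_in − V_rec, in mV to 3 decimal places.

Step size: 4.096 V ÷ 2^9 = 8.000 mV.
(0.0367 − 0)/0.008 = 4.5875; round gives code 5.
V_rec = 0 + 5·0.008 = 0.04 V.
Error = 0.0367 − 0.04 = -0.0033 V = -3.300 mV.

-3.300 mV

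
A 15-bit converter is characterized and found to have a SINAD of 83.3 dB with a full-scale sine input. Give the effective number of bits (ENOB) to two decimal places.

ENOB = (SINAD − 1.76) / 6.02 = (83.3 − 1.76)/6.02 = 13.545.

13.54 bits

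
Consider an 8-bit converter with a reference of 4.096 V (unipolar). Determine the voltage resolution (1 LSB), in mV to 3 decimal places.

16.000 mV

Full-scale span = 4.096 V.
LSB = 4.096 / 2^8 = 4.096 / 256 = 0.016 V = 16.000 mV.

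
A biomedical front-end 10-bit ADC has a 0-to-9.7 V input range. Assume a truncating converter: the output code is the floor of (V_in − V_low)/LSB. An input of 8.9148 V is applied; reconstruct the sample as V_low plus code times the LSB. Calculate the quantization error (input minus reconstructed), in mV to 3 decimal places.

LSB = 9.7/2^10 = 9.473 mV.
Scaled input = 941.1088 LSBs, so code = 941.
Reconstructed: 8.9137695 V.
Difference: 0.00103047 V → 1.030 mV.

1.030 mV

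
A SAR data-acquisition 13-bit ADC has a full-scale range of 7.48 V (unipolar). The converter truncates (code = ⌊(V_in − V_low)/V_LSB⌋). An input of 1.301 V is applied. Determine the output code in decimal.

LSB = 7.48 V / 8192 = 0.913 mV.
Input sits at 1424.839 steps above V_low.
⌊·⌋(1424.839) = 1424.

code 1424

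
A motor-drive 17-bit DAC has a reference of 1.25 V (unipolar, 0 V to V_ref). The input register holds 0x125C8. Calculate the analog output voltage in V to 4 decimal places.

0.7172 V

LSB = 1.25 V / 2^17 = 9.54 µV.
Code 0x125C8 = 75208 decimal.
V_out = 0 + 75208 × 9.53674e-06 V = 0.717239 V.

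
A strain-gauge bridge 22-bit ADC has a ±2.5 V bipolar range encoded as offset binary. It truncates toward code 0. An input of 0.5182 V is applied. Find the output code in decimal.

With 4194304 levels over 5 V, one step is 1.19 µV.
Input sits at 2531849.667 steps above V_low.
So the output code is 2531849.

code 2531849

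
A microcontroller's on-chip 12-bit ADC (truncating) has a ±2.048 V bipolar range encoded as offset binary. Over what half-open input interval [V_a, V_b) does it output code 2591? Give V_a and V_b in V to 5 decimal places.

LSB = 4.096/2^12 = 1.000 mV.
V_a = V_low + 2591·LSB = 0.543 V; V_b = V_low + 2592·LSB = 0.544 V.

[0.54300 V, 0.54400 V)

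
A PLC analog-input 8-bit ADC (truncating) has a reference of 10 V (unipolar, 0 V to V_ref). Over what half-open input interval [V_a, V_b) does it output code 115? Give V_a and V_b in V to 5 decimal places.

LSB = 10/2^8 = 39.062 mV.
V_a = V_low + 115·LSB = 4.49219 V; V_b = V_low + 116·LSB = 4.53125 V.

[4.49219 V, 4.53125 V)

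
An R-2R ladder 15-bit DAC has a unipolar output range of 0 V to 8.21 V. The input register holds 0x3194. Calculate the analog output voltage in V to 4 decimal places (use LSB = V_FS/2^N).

LSB = 8.21 V / 2^15 = 250.55 µV.
Code 0x3194 = 12692 decimal.
V_out = 0 + 12692 × 0.000250549 V = 3.17997 V.

3.1800 V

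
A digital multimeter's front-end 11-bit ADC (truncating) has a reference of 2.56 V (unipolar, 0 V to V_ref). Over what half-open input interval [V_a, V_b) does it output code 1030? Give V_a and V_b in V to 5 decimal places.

LSB = 2.56/2^11 = 1.250 mV.
V_a = V_low + 1030·LSB = 1.2875 V; V_b = V_low + 1031·LSB = 1.28875 V.

[1.28750 V, 1.28875 V)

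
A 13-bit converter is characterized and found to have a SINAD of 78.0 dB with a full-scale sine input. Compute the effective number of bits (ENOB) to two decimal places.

ENOB = (SINAD − 1.76) / 6.02 = (78.0 − 1.76)/6.02 = 12.664.

12.66 bits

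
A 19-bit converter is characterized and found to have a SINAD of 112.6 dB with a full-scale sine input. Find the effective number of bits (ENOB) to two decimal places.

ENOB = (SINAD − 1.76) / 6.02 = (112.6 − 1.76)/6.02 = 18.412.

18.41 bits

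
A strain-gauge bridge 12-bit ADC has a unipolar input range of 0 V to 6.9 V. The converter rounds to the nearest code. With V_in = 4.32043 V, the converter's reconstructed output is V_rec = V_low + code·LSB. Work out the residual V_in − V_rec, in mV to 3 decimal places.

-0.493 mV

Step size: 6.9 V ÷ 2^12 = 1.685 mV.
Scaled input = 2564.7074 LSBs, so code = 2565.
Reconstructed: 4.3209229 V.
Difference: -0.000492852 V → -0.493 mV.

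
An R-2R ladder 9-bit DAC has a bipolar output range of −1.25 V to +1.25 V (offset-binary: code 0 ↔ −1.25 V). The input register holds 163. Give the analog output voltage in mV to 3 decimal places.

-454.102 mV

LSB = 2.5 V / 2^9 = 4.883 mV.
V_out = (−1.25) + 163 × 0.00488281 V = -0.454102 V.
= -454.102 mV.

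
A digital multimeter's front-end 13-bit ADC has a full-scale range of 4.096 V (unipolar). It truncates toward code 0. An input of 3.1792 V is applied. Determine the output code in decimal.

LSB = 4.096 V / 8192 = 0.500 mV.
Input sits at 6358.400 steps above V_low.
Floor → code 6358.

code 6358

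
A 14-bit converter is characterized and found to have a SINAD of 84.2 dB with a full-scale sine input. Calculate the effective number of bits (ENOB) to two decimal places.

13.69 bits

ENOB = (SINAD − 1.76) / 6.02 = (84.2 − 1.76)/6.02 = 13.694.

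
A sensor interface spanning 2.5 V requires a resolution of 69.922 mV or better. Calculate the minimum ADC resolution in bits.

Number of steps required ≥ 2.5 V / 69.922 mV = 35.75.
Need 2^N ≥ 35.75; 2^5 = 32, 2^6 = 64.
Minimum N = 6.

6 bits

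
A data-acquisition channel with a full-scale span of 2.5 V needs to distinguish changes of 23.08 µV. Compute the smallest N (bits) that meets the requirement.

17 bits

Number of steps required ≥ 2.5 V / 23.08 µV = 108318.89.
Need 2^N ≥ 108318.89; 2^16 = 65536, 2^17 = 131072.
Minimum N = 17.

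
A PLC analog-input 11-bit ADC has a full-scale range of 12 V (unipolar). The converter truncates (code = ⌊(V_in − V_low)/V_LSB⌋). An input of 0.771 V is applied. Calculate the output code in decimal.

code 131

Full-scale span = 12 V; LSB = 12/2^11 = 5.859 mV.
(0.771 − 0) / 0.00585938 = 131.584 LSBs.
Floor → code 131.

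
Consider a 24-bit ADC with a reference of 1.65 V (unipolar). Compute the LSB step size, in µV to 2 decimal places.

0.10 µV

Full-scale span = 1.65 V.
LSB = 1.65 / 2^24 = 1.65 / 16777216 = 9.83477e-08 V = 0.10 µV.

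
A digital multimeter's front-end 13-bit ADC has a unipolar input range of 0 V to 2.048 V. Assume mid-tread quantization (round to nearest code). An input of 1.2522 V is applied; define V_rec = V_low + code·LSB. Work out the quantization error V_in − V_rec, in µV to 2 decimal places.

LSB = 2.048/2^13 = 250.00 µV.
(1.2522 − 0)/0.00025 = 5008.8000; round gives code 5009.
Reconstructed: 1.25225 V.
V_in − V_rec = -5e-05 V = -50.00 µV.

-50.00 µV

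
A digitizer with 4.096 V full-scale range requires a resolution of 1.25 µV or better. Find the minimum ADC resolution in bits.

22 bits

Number of steps required ≥ 4.096 V / 1.25 µV = 3276800.00.
Need 2^N ≥ 3276800.00; 2^21 = 2097152, 2^22 = 4194304.
Minimum N = 22.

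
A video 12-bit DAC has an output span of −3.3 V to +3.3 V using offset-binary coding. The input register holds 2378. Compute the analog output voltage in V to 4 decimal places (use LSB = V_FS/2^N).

0.5317 V

LSB = 6.6 V / 2^12 = 1.611 mV.
V_out = (−3.3) + 2378 × 0.00161133 V = 0.531738 V.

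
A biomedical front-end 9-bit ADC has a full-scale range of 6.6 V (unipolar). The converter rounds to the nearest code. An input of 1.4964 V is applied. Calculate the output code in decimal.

code 116

Full-scale span = 6.6 V; LSB = 6.6/2^9 = 12.891 mV.
(1.4964 − 0) / 0.0128906 = 116.084 LSBs.
So the output code is 116.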